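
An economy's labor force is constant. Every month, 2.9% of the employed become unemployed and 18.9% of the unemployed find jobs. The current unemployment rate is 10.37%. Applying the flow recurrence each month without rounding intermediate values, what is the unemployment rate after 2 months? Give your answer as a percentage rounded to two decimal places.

With a fixed labor force, u_{t+1} = u_t + s·(1−u_t) − f·u_t = u_t·(1−s−f) + s.
Here 1−s−f = 0.782 and s = 0.029.
u_1 = 0.103700 × 0.782 + 0.029 = 0.110093.
u_2 = 0.110093 × 0.782 + 0.029 = 0.115093.

Unemployment rate after two months ≈ 11.51%.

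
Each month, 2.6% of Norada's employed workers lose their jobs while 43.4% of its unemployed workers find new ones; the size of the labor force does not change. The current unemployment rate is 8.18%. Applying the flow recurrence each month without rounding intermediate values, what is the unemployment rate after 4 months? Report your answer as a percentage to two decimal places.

With a fixed labor force, u_{t+1} = u_t + s·(1−u_t) − f·u_t = u_t·(1−s−f) + s.
Here 1−s−f = 0.540 and s = 0.026.
u_1 = 0.081800 × 0.540 + 0.026 = 0.070172.
u_2 = 0.070172 × 0.540 + 0.026 = 0.063893.
u_3 = 0.063893 × 0.540 + 0.026 = 0.060502.
u_4 = 0.060502 × 0.540 + 0.026 = 0.058671.

Unemployment rate after four months ≈ 5.87%.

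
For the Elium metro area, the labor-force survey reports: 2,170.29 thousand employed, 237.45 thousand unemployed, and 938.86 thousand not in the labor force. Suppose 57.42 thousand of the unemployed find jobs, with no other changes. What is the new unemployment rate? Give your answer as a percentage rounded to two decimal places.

Initially, labor force = 2,170.29 + 237.45 = 2,407.74 thousand, so u = 237.45/2,407.74 = 9.86%.
After the change, unemployed falls and employed rises by 57.42; labor force unchanged → E = 2,227.71, U = 180.03, labor force = 2,407.74 thousand.
New unemployment rate = 180.03 / 2,407.74 = 7.48%.

New unemployment rate ≈ 7.48%.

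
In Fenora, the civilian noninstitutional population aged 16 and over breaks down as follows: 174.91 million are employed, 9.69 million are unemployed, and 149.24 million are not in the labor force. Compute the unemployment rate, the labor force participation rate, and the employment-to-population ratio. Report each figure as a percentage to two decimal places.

Labor force = employed + unemployed = 174.91 + 9.69 = 184.60 million.
Working-age population = 184.60 + 149.24 = 333.84 million.
Unemployment rate = 9.69 / 184.60 = 5.25%.
Labor force participation rate = 184.60 / 333.84 = 55.30%.
Employment-population ratio = 174.91 / 333.84 = 52.39%.

Unemployment rate ≈ 5.25%; labor force participation rate ≈ 55.30%; employment-population ratio ≈ 52.39%.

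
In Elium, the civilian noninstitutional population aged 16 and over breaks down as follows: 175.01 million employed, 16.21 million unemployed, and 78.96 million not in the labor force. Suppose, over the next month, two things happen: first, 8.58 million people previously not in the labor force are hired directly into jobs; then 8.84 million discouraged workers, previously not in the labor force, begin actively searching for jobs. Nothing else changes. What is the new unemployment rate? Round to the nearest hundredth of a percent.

Initially, labor force = 175.01 + 16.21 = 191.22 million, so u = 16.21/191.22 = 8.48%.
After the first change, employed and labor force both rise by 8.58; unemployed unchanged → E = 183.59, U = 16.21, labor force = 199.80 million.
After the second change, unemployed and labor force both rise by 8.84 → E = 183.59, U = 25.05, labor force = 208.64 million.
New unemployment rate = 25.05 / 208.64 = 12.01%.

New unemployment rate ≈ 12.01%.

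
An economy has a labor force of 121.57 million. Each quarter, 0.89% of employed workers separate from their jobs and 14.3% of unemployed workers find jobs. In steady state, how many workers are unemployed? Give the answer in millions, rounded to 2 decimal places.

Steady-state unemployment rate u* = s/(s+f) = 0.89/(0.89+14.3) = 0.058591.
Unemployed = u* × labor force = 0.058591 × 121.57 ≈ 7.12 million.

About 7.12 million are unemployed in steady state.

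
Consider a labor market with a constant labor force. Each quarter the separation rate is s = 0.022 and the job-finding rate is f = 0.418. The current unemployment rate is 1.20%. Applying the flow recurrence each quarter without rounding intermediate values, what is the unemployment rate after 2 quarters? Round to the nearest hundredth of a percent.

With a fixed labor force, u_{t+1} = u_t + s·(1−u_t) − f·u_t = u_t·(1−s−f) + s.
Here 1−s−f = 0.560 and s = 0.022.
u_1 = 0.012000 × 0.560 + 0.022 = 0.028720.
u_2 = 0.028720 × 0.560 + 0.022 = 0.038083.

Unemployment rate after two quarters ≈ 3.81%.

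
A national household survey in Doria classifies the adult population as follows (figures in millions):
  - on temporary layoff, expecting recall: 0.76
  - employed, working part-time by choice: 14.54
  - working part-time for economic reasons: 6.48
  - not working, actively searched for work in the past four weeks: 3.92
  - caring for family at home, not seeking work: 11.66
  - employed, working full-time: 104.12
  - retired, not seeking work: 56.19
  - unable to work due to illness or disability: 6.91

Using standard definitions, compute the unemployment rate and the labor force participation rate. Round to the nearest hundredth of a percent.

Employed = 14.54 + 6.48 + 104.12 = 125.14 million (anyone who worked, including part-time for economic reasons, counts as employed).
Unemployed = 0.76 + 3.92 = 4.68 million (jobless and actively searching, or on temporary layoff).
Labor force = 125.14 + 4.68 = 129.82 million.
Not in labor force = 11.66 + 56.19 + 6.91 = 74.76 million (those not working and not actively searching are outside the labor force).
Civilian working-age population = 129.82 + 74.76 = 204.58 million.
Unemployment rate = 4.68 / 129.82 = 3.60%.
Labor force participation rate = 129.82 / 204.58 = 63.46%.

Unemployment rate ≈ 3.60%; labor force participation rate ≈ 63.46%.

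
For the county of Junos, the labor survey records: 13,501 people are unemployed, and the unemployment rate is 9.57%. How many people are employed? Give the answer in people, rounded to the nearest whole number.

About 127,575 are employed.

Labor force = U / u = 13,501 / 0.0957 ≈ 141,076.
Employed = labor force − unemployed = 141,076 − 13,501 = 127,575.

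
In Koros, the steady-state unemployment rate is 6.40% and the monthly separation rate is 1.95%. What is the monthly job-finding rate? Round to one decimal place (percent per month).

From u* = s/(s+f): f = s·(1−u)/u.
f = 1.95 × (1 − 0.0640) / 0.0640 = 1.8252 / 0.0640 ≈ 28.5% per month.

Job-finding rate ≈ 28.5% per month.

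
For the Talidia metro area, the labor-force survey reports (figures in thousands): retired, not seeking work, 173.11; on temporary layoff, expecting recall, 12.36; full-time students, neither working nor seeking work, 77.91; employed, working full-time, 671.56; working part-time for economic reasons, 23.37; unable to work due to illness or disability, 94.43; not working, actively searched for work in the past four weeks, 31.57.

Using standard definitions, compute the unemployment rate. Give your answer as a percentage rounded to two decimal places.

Unemployment rate ≈ 5.95%.

Employed = 671.56 + 23.37 = 694.93 thousand (anyone who worked, including part-time for economic reasons, counts as employed).
Unemployed = 12.36 + 31.57 = 43.93 thousand (jobless and actively searching, or on temporary layoff).
Labor force = 694.93 + 43.93 = 738.86 thousand.
Unemployment rate = 43.93 / 738.86 = 5.95%.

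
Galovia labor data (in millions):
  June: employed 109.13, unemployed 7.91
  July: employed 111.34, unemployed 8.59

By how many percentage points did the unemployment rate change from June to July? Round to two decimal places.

June: labor force = 109.13 + 7.91 = 117.04; u = 7.91/117.04 = 6.76%.
July: labor force = 111.34 + 8.59 = 119.93; u = 8.59/119.93 = 7.16%.
Change = 7.16% − 6.76% = +0.40 pp.

The unemployment rate changed by +0.40 percentage points.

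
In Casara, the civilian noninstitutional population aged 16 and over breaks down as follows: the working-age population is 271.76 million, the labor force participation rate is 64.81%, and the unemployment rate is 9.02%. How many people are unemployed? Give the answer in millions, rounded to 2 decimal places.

Labor force = 0.6481 × 271.76 = 176.13 million.
Unemployed = 0.0902 × 176.13 ≈ 15.89 million.

About 15.89 million are unemployed.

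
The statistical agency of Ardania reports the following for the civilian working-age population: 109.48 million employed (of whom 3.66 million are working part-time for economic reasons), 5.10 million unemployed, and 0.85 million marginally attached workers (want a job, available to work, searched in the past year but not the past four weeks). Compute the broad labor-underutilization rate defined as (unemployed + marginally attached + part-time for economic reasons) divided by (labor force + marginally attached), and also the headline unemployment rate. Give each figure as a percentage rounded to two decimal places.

Labor force = 109.48 + 5.10 = 114.58 million.
Numerator = 5.10 + 0.85 + 3.66 = 9.61 million.
Denominator = 114.58 + 0.85 = 115.43 million.
Broad rate = 9.61 / 115.43 = 8.33%.
Headline unemployment rate = 5.10 / 114.58 = 4.45%.

Broad underutilization rate ≈ 8.33%; headline unemployment rate ≈ 4.45%.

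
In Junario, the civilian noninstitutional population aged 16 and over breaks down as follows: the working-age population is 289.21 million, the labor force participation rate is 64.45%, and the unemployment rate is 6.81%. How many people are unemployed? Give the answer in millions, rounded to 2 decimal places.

About 12.69 million are unemployed.

Labor force = 0.6445 × 289.21 = 186.40 million.
Unemployed = 0.0681 × 186.40 ≈ 12.69 million.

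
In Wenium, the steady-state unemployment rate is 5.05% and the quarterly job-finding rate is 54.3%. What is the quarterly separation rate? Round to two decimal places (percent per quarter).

From u* = s/(s+f): s = u·f/(1−u).
s = 0.0505 × 54.3 / (1 − 0.0505) = 2.7421 / 0.9495 ≈ 2.89% per quarter.

Separation rate ≈ 2.89% per quarter.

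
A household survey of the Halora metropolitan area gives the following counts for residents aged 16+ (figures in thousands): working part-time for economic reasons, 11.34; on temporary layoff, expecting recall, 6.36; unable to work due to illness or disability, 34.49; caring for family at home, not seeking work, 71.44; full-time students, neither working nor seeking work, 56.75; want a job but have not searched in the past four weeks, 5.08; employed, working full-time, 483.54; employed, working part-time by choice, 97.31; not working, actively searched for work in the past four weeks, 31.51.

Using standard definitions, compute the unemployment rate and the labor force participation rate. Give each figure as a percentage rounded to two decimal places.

Employed = 11.34 + 483.54 + 97.31 = 592.19 thousand (anyone who worked, including part-time for economic reasons, counts as employed).
Unemployed = 6.36 + 31.51 = 37.87 thousand (jobless and actively searching, or on temporary layoff).
Labor force = 592.19 + 37.87 = 630.06 thousand.
Not in labor force = 34.49 + 71.44 + 56.75 + 5.08 = 167.76 thousand (those not working and not actively searching are outside the labor force — including those who want a job but have given up searching).
Civilian working-age population = 630.06 + 167.76 = 797.82 thousand.
Unemployment rate = 37.87 / 630.06 = 6.01%.
Labor force participation rate = 630.06 / 797.82 = 78.97%.

Unemployment rate ≈ 6.01%; labor force participation rate ≈ 78.97%.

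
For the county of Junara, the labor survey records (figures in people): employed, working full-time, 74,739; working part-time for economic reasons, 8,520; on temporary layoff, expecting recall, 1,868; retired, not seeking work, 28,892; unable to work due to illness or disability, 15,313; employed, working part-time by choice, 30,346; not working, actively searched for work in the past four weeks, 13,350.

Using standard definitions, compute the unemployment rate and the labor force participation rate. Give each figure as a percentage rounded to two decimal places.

Unemployment rate ≈ 11.81%; labor force participation rate ≈ 74.45%.

Employed = 74,739 + 8,520 + 30,346 = 113,605 (anyone who worked, including part-time for economic reasons, counts as employed).
Unemployed = 1,868 + 13,350 = 15,218 (jobless and actively searching, or on temporary layoff).
Labor force = 113,605 + 15,218 = 128,823.
Not in labor force = 28,892 + 15,313 = 44,205 (those not working and not actively searching are outside the labor force).
Civilian working-age population = 128,823 + 44,205 = 173,028.
Unemployment rate = 15,218 / 128,823 = 11.81%.
Labor force participation rate = 128,823 / 173,028 = 74.45%.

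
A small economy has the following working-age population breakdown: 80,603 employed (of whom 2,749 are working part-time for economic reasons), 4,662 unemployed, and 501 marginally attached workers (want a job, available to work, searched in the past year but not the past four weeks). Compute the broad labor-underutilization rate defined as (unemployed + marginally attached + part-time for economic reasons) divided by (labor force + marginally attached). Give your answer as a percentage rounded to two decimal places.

Labor force = 80,603 + 4,662 = 85,265.
Numerator = 4,662 + 501 + 2,749 = 7,912.
Denominator = 85,265 + 501 = 85,766.
Broad rate = 7,912 / 85,766 = 9.23%.

Broad underutilization rate ≈ 9.23%.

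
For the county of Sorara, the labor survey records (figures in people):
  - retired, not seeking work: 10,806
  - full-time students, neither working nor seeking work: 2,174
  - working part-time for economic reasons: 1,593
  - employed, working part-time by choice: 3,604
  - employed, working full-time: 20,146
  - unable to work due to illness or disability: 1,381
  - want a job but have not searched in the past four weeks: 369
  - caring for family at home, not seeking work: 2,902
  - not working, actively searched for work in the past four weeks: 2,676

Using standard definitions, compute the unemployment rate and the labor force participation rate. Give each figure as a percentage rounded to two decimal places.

Unemployment rate ≈ 9.55%; labor force participation rate ≈ 61.38%.

Employed = 1,593 + 3,604 + 20,146 = 25,343 (anyone who worked, including part-time for economic reasons, counts as employed).
Unemployed = 2,676.
Labor force = 25,343 + 2,676 = 28,019.
Not in labor force = 10,806 + 2,174 + 1,381 + 369 + 2,902 = 17,632 (those not working and not actively searching are outside the labor force — including those who want a job but have given up searching).
Civilian working-age population = 28,019 + 17,632 = 45,651.
Unemployment rate = 2,676 / 28,019 = 9.55%.
Labor force participation rate = 28,019 / 45,651 = 61.38%.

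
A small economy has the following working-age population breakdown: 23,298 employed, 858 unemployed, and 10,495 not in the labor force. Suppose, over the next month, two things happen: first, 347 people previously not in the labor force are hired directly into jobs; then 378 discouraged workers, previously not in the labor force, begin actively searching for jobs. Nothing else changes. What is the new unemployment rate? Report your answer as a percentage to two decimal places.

Initially, labor force = 23,298 + 858 = 24,156, so u = 858/24,156 = 3.55%.
After the first change, employed and labor force both rise by 347; unemployed unchanged → E = 23,645, U = 858, labor force = 24,503.
After the second change, unemployed and labor force both rise by 378 → E = 23,645, U = 1,236, labor force = 24,881.
New unemployment rate = 1,236 / 24,881 = 4.97%.

New unemployment rate ≈ 4.97%.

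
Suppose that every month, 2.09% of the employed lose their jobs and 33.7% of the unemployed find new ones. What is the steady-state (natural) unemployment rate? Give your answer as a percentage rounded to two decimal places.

Steady-state unemployment rate ≈ 5.84%.

At steady state the flows balance: s·E = f·U, so U/(E+U) = s/(s+f).
u* = 2.09 / (2.09 + 33.7) = 2.09 / 35.79 = 5.84%.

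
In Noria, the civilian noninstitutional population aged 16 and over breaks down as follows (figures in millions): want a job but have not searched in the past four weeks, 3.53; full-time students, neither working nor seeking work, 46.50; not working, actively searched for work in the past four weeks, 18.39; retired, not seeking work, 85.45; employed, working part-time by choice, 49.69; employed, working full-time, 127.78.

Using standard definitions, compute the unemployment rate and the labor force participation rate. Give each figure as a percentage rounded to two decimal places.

Employed = 49.69 + 127.78 = 177.47 million.
Unemployed = 18.39 million.
Labor force = 177.47 + 18.39 = 195.86 million.
Not in labor force = 3.53 + 46.50 + 85.45 = 135.48 million (those not working and not actively searching are outside the labor force — including those who want a job but have given up searching).
Civilian working-age population = 195.86 + 135.48 = 331.34 million.
Unemployment rate = 18.39 / 195.86 = 9.39%.
Labor force participation rate = 195.86 / 331.34 = 59.11%.

Unemployment rate ≈ 9.39%; labor force participation rate ≈ 59.11%.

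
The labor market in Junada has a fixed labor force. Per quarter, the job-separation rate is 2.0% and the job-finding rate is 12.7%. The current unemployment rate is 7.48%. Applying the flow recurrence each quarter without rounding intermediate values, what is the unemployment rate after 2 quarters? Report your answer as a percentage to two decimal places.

With a fixed labor force, u_{t+1} = u_t + s·(1−u_t) − f·u_t = u_t·(1−s−f) + s.
Here 1−s−f = 0.853 and s = 0.020.
u_1 = 0.074800 × 0.853 + 0.020 = 0.083804.
u_2 = 0.083804 × 0.853 + 0.020 = 0.091485.

Unemployment rate after two quarters ≈ 9.15%.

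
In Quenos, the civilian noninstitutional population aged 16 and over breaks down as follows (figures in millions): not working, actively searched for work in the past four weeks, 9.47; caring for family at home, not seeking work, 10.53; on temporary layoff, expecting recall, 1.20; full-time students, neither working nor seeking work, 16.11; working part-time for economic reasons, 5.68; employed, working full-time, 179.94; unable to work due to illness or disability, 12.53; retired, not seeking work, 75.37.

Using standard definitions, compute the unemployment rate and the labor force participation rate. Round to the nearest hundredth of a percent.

Employed = 5.68 + 179.94 = 185.62 million (anyone who worked, including part-time for economic reasons, counts as employed).
Unemployed = 9.47 + 1.20 = 10.67 million (jobless and actively searching, or on temporary layoff).
Labor force = 185.62 + 10.67 = 196.29 million.
Not in labor force = 10.53 + 16.11 + 12.53 + 75.37 = 114.54 million (those not working and not actively searching are outside the labor force).
Civilian working-age population = 196.29 + 114.54 = 310.83 million.
Unemployment rate = 10.67 / 196.29 = 5.44%.
Labor force participation rate = 196.29 / 310.83 = 63.15%.

Unemployment rate ≈ 5.44%; labor force participation rate ≈ 63.15%.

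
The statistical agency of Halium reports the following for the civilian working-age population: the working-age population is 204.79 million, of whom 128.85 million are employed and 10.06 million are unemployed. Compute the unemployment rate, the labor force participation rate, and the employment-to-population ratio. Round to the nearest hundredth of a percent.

Labor force = employed + unemployed = 128.85 + 10.06 = 138.91 million.
Unemployment rate = 10.06 / 138.91 = 7.24%.
Labor force participation rate = 138.91 / 204.79 = 67.83%.
Employment-population ratio = 128.85 / 204.79 = 62.92%.

Unemployment rate ≈ 7.24%; labor force participation rate ≈ 67.83%; employment-population ratio ≈ 62.92%.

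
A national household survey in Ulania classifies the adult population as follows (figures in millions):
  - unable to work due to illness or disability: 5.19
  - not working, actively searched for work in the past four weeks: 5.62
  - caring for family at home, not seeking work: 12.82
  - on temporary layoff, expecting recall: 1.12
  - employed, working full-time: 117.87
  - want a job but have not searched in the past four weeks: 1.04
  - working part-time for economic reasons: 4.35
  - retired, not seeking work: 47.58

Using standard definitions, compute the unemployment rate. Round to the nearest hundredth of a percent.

Unemployment rate ≈ 5.23%.

Employed = 117.87 + 4.35 = 122.22 million (anyone who worked, including part-time for economic reasons, counts as employed).
Unemployed = 5.62 + 1.12 = 6.74 million (jobless and actively searching, or on temporary layoff).
Labor force = 122.22 + 6.74 = 128.96 million.
Unemployment rate = 6.74 / 128.96 = 5.23%.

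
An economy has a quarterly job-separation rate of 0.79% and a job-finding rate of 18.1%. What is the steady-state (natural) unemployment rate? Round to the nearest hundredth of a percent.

At steady state the flows balance: s·E = f·U, so U/(E+U) = s/(s+f).
u* = 0.79 / (0.79 + 18.1) = 0.79 / 18.89 = 4.18%.

Steady-state unemployment rate ≈ 4.18%.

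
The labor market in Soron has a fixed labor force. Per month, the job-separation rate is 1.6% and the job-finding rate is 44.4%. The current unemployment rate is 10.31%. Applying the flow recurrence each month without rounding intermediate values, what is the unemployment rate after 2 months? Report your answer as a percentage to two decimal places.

Unemployment rate after two months ≈ 5.47%.

With a fixed labor force, u_{t+1} = u_t + s·(1−u_t) − f·u_t = u_t·(1−s−f) + s.
Here 1−s−f = 0.540 and s = 0.016.
u_1 = 0.103100 × 0.540 + 0.016 = 0.071674.
u_2 = 0.071674 × 0.540 + 0.016 = 0.054704.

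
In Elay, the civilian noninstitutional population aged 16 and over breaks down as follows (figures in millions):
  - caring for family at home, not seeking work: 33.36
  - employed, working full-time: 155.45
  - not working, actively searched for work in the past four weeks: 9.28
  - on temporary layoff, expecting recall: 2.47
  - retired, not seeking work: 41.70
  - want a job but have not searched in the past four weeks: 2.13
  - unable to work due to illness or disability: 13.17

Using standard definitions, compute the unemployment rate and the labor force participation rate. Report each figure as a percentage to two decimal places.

Employed = 155.45 million.
Unemployed = 9.28 + 2.47 = 11.75 million (jobless and actively searching, or on temporary layoff).
Labor force = 155.45 + 11.75 = 167.20 million.
Not in labor force = 33.36 + 41.70 + 2.13 + 13.17 = 90.36 million (those not working and not actively searching are outside the labor force — including those who want a job but have given up searching).
Civilian working-age population = 167.20 + 90.36 = 257.56 million.
Unemployment rate = 11.75 / 167.20 = 7.03%.
Labor force participation rate = 167.20 / 257.56 = 64.92%.

Unemployment rate ≈ 7.03%; labor force participation rate ≈ 64.92%.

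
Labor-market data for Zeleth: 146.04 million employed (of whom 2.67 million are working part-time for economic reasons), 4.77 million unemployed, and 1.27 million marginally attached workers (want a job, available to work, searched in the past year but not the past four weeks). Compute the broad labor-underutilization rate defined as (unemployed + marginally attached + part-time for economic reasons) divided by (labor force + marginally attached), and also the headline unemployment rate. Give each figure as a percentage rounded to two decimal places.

Labor force = 146.04 + 4.77 = 150.81 million.
Numerator = 4.77 + 1.27 + 2.67 = 8.71 million.
Denominator = 150.81 + 1.27 = 152.08 million.
Broad rate = 8.71 / 152.08 = 5.73%.
Headline unemployment rate = 4.77 / 150.81 = 3.16%.

Broad underutilization rate ≈ 5.73%; headline unemployment rate ≈ 3.16%.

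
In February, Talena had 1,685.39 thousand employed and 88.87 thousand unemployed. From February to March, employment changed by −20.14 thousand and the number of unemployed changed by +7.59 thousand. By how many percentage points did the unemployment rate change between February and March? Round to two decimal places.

February: labor force = 1,685.39 + 88.87 = 1,774.26; u = 88.87/1,774.26 = 5.01%.
March: labor force = 1,665.25 + 96.46 = 1,761.71; u = 96.46/1,761.71 = 5.48%.
Change = 5.48% − 5.01% = +0.47 pp.

The unemployment rate changed by +0.47 percentage points.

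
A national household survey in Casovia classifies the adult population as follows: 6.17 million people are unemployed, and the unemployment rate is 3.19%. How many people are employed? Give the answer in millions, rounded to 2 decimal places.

Labor force = U / u = 6.17 / 0.0319 ≈ 193.42 million.
Employed = labor force − unemployed = 193.42 − 6.17 = 187.25 million.

About 187.25 million are employed.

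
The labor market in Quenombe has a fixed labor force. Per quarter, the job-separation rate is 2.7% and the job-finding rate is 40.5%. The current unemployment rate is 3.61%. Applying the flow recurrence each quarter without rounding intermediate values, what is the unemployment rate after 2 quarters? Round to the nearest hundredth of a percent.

With a fixed labor force, u_{t+1} = u_t + s·(1−u_t) − f·u_t = u_t·(1−s−f) + s.
Here 1−s−f = 0.568 and s = 0.027.
u_1 = 0.036100 × 0.568 + 0.027 = 0.047505.
u_2 = 0.047505 × 0.568 + 0.027 = 0.053983.

Unemployment rate after two quarters ≈ 5.40%.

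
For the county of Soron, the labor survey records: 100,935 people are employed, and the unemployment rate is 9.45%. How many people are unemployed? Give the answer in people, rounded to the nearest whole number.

Let U be the number unemployed. The labor force is E + U, and U/(E+U) = 0.0945.
So U = 0.0945 × 100,935 / (1 − 0.0945) = 9538.36 / 0.9055 ≈ 10,534.

About 10,534 are unemployed.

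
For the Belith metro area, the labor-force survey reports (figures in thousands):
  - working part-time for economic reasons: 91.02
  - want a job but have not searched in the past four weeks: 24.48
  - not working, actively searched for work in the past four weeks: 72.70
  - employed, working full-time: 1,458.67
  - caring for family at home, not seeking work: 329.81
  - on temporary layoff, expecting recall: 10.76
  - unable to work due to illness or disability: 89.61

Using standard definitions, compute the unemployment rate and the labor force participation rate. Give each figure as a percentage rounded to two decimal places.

Employed = 91.02 + 1,458.67 = 1,549.69 thousand (anyone who worked, including part-time for economic reasons, counts as employed).
Unemployed = 72.70 + 10.76 = 83.46 thousand (jobless and actively searching, or on temporary layoff).
Labor force = 1,549.69 + 83.46 = 1,633.15 thousand.
Not in labor force = 24.48 + 329.81 + 89.61 = 443.90 thousand (those not working and not actively searching are outside the labor force — including those who want a job but have given up searching).
Civilian working-age population = 1,633.15 + 443.90 = 2,077.05 thousand.
Unemployment rate = 83.46 / 1,633.15 = 5.11%.
Labor force participation rate = 1,633.15 / 2,077.05 = 78.63%.

Unemployment rate ≈ 5.11%; labor force participation rate ≈ 78.63%.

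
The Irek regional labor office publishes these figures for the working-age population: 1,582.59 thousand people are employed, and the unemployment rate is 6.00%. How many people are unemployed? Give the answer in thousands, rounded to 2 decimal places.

Let U be the number unemployed. The labor force is E + U, and U/(E+U) = 0.0600.
So U = 0.0600 × 1,582.59 / (1 − 0.0600) = 94.9554 / 0.9400 ≈ 101.02 thousand.

About 101.02 thousand are unemployed.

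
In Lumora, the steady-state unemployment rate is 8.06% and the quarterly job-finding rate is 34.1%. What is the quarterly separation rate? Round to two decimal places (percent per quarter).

From u* = s/(s+f): s = u·f/(1−u).
s = 0.0806 × 34.1 / (1 − 0.0806) = 2.7485 / 0.9194 ≈ 2.99% per quarter.

Separation rate ≈ 2.99% per quarter.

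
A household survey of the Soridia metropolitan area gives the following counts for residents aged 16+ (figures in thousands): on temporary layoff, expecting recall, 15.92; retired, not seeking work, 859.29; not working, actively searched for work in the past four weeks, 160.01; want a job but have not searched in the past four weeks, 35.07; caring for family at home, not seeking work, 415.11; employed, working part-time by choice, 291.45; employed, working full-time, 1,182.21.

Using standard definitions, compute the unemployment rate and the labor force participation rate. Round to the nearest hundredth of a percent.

Employed = 291.45 + 1,182.21 = 1,473.66 thousand.
Unemployed = 15.92 + 160.01 = 175.93 thousand (jobless and actively searching, or on temporary layoff).
Labor force = 1,473.66 + 175.93 = 1,649.59 thousand.
Not in labor force = 859.29 + 35.07 + 415.11 = 1,309.47 thousand (those not working and not actively searching are outside the labor force — including those who want a job but have given up searching).
Civilian working-age population = 1,649.59 + 1,309.47 = 2,959.06 thousand.
Unemployment rate = 175.93 / 1,649.59 = 10.67%.
Labor force participation rate = 1,649.59 / 2,959.06 = 55.75%.

Unemployment rate ≈ 10.67%; labor force participation rate ≈ 55.75%.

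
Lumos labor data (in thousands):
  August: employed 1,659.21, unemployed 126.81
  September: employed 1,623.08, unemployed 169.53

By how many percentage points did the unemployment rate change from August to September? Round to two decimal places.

August: labor force = 1,659.21 + 126.81 = 1,786.02; u = 126.81/1,786.02 = 7.10%.
September: labor force = 1,623.08 + 169.53 = 1,792.61; u = 169.53/1,792.61 = 9.46%.
Change = 9.46% − 7.10% = +2.36 pp.

The unemployment rate changed by +2.36 percentage points.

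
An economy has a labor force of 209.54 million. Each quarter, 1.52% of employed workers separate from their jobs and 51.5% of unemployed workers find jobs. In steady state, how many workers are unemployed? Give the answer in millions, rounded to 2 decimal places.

About 6.01 million are unemployed in steady state.

Steady-state unemployment rate u* = s/(s+f) = 1.52/(1.52+51.5) = 0.028668.
Unemployed = u* × labor force = 0.028668 × 209.54 ≈ 6.01 million.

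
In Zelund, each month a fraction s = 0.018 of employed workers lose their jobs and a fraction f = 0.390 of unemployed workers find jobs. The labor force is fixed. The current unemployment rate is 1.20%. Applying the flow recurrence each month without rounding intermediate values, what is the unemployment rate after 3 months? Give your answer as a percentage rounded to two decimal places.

Unemployment rate after three months ≈ 3.75%.

With a fixed labor force, u_{t+1} = u_t + s·(1−u_t) − f·u_t = u_t·(1−s−f) + s.
Here 1−s−f = 0.592 and s = 0.018.
u_1 = 0.012000 × 0.592 + 0.018 = 0.025104.
u_2 = 0.025104 × 0.592 + 0.018 = 0.032862.
u_3 = 0.032862 × 0.592 + 0.018 = 0.037454.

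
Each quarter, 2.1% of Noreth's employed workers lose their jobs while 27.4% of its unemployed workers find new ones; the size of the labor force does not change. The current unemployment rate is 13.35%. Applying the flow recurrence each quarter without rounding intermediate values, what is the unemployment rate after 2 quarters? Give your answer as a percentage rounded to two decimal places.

Unemployment rate after two quarters ≈ 10.22%.

With a fixed labor force, u_{t+1} = u_t + s·(1−u_t) − f·u_t = u_t·(1−s−f) + s.
Here 1−s−f = 0.705 and s = 0.021.
u_1 = 0.133500 × 0.705 + 0.021 = 0.115118.
u_2 = 0.115118 × 0.705 + 0.021 = 0.102158.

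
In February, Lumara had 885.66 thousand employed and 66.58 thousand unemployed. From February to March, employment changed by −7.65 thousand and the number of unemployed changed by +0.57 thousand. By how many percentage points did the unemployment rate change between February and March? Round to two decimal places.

The unemployment rate changed by +0.11 percentage points.

February: labor force = 885.66 + 66.58 = 952.24; u = 66.58/952.24 = 6.99%.
March: labor force = 878.01 + 67.15 = 945.16; u = 67.15/945.16 = 7.10%.
Change = 7.10% − 6.99% = +0.11 pp.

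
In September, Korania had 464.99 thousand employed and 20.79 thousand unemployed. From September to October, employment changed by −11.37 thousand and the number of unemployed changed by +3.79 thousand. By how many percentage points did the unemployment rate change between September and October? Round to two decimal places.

September: labor force = 464.99 + 20.79 = 485.78; u = 20.79/485.78 = 4.28%.
October: labor force = 453.62 + 24.58 = 478.20; u = 24.58/478.20 = 5.14%.
Change = 5.14% − 4.28% = +0.86 pp.

The unemployment rate changed by +0.86 percentage points.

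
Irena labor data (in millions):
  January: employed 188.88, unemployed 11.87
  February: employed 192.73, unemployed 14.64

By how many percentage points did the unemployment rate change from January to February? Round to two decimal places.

The unemployment rate changed by +1.15 percentage points.

January: labor force = 188.88 + 11.87 = 200.75; u = 11.87/200.75 = 5.91%.
February: labor force = 192.73 + 14.64 = 207.37; u = 14.64/207.37 = 7.06%.
Change = 7.06% − 5.91% = +1.15 pp.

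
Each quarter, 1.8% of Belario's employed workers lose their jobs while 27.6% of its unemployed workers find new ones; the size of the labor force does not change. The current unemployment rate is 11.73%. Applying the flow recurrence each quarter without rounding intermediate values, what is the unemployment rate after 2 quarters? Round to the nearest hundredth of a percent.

Unemployment rate after two quarters ≈ 8.92%.

With a fixed labor force, u_{t+1} = u_t + s·(1−u_t) − f·u_t = u_t·(1−s−f) + s.
Here 1−s−f = 0.706 and s = 0.018.
u_1 = 0.117300 × 0.706 + 0.018 = 0.100814.
u_2 = 0.100814 × 0.706 + 0.018 = 0.089175.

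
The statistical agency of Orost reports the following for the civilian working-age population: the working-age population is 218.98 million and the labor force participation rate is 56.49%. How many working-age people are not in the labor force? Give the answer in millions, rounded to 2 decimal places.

Share not in the labor force = 1 − 0.5649 = 0.4351.
Not in labor force = 0.4351 × 218.98 ≈ 95.28 million.

About 95.28 million are not in the labor force.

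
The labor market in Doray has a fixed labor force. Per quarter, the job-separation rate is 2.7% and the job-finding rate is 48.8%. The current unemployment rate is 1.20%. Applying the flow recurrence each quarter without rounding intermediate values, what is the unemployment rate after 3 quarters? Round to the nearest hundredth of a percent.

Unemployment rate after three quarters ≈ 4.78%.

With a fixed labor force, u_{t+1} = u_t + s·(1−u_t) − f·u_t = u_t·(1−s−f) + s.
Here 1−s−f = 0.485 and s = 0.027.
u_1 = 0.012000 × 0.485 + 0.027 = 0.032820.
u_2 = 0.032820 × 0.485 + 0.027 = 0.042918.
u_3 = 0.042918 × 0.485 + 0.027 = 0.047815.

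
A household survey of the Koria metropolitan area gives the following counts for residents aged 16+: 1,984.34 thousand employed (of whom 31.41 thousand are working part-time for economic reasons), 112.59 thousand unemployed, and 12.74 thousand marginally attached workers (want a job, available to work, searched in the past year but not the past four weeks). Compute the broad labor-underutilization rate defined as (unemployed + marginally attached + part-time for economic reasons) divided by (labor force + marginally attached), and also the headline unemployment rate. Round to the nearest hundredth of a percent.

Broad underutilization rate ≈ 7.43%; headline unemployment rate ≈ 5.37%.

Labor force = 1,984.34 + 112.59 = 2,096.93 thousand.
Numerator = 112.59 + 12.74 + 31.41 = 156.74 thousand.
Denominator = 2,096.93 + 12.74 = 2,109.67 thousand.
Broad rate = 156.74 / 2,109.67 = 7.43%.
Headline unemployment rate = 112.59 / 2,096.93 = 5.37%.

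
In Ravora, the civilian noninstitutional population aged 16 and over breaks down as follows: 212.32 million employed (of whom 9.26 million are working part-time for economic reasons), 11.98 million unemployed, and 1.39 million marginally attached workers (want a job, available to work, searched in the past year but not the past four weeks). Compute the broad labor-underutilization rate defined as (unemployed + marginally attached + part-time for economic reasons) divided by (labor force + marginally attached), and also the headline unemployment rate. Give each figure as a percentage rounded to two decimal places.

Labor force = 212.32 + 11.98 = 224.30 million.
Numerator = 11.98 + 1.39 + 9.26 = 22.63 million.
Denominator = 224.30 + 1.39 = 225.69 million.
Broad rate = 22.63 / 225.69 = 10.03%.
Headline unemployment rate = 11.98 / 224.30 = 5.34%.

Broad underutilization rate ≈ 10.03%; headline unemployment rate ≈ 5.34%.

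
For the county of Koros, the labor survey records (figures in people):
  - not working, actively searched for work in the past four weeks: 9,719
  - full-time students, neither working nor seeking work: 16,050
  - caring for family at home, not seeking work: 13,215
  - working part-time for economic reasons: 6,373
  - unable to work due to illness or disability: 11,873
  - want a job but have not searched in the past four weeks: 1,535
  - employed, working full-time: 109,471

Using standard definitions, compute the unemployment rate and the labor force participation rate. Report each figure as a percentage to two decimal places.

Unemployment rate ≈ 7.74%; labor force participation rate ≈ 74.64%.

Employed = 6,373 + 109,471 = 115,844 (anyone who worked, including part-time for economic reasons, counts as employed).
Unemployed = 9,719.
Labor force = 115,844 + 9,719 = 125,563.
Not in labor force = 16,050 + 13,215 + 11,873 + 1,535 = 42,673 (those not working and not actively searching are outside the labor force — including those who want a job but have given up searching).
Civilian working-age population = 125,563 + 42,673 = 168,236.
Unemployment rate = 9,719 / 125,563 = 7.74%.
Labor force participation rate = 125,563 / 168,236 = 74.64%.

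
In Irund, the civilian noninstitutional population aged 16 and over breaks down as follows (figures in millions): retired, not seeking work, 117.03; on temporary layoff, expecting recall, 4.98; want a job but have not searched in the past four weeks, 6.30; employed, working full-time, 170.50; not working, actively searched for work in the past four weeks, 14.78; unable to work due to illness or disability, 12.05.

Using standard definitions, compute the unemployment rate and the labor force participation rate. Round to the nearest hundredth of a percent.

Employed = 170.50 million.
Unemployed = 4.98 + 14.78 = 19.76 million (jobless and actively searching, or on temporary layoff).
Labor force = 170.50 + 19.76 = 190.26 million.
Not in labor force = 117.03 + 6.30 + 12.05 = 135.38 million (those not working and not actively searching are outside the labor force — including those who want a job but have given up searching).
Civilian working-age population = 190.26 + 135.38 = 325.64 million.
Unemployment rate = 19.76 / 190.26 = 10.39%.
Labor force participation rate = 190.26 / 325.64 = 58.43%.

Unemployment rate ≈ 10.39%; labor force participation rate ≈ 58.43%.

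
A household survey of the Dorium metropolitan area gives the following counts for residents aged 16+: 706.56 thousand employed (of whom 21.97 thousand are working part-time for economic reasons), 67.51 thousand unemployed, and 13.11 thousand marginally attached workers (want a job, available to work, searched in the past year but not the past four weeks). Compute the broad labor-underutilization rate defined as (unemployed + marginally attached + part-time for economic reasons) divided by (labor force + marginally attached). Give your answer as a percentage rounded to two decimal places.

Broad underutilization rate ≈ 13.03%.

Labor force = 706.56 + 67.51 = 774.07 thousand.
Numerator = 67.51 + 13.11 + 21.97 = 102.59 thousand.
Denominator = 774.07 + 13.11 = 787.18 thousand.
Broad rate = 102.59 / 787.18 = 13.03%.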